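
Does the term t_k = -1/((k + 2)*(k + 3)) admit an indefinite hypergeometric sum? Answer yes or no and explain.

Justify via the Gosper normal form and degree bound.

Compute t_(k+1)/t_k: get (k + 2)/(k + 4).
Take A(k)=k + 2, B(k)=k + 4, C(k)=1.
Solve (k + 2)·f(k+1) − (k + 3)·f(k) = 1.
d = 1 from the (1,1,0) case.
Solve for f: f(k) = k/2 (degree 1 ≤ 1).
Get s_k = R·t_k = -k/(2*k + 4) with R(k) = B(k−1)f(k)/C(k) = k*(k + 3)/2.
Verify: -1/(k**2 + 5*k + 6) matches t_k.

Yes. s_k = -k/(2*k + 4).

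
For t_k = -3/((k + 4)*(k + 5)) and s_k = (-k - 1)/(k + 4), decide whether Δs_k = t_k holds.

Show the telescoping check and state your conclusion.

s_(k+1) = (-k - 2)/(k + 5)
s_(k+1) − s_k = -3/(k**2 + 9*k + 20)
(s_(k+1) − s_k) − t_k = 0

valid; difference matches t_k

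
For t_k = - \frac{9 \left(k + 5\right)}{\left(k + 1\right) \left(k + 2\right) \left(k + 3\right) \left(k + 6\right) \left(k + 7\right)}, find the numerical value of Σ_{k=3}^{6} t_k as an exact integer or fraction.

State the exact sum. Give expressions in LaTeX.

Compute t_(k+1)/t_k: get (k + 1)*(k + 6)**2/((k + 4)*(k + 5)*(k + 8)).
Take A(k)=k + 1, B(k)=k + 8, C(k)=k**3 + 14*k**2 + 65*k + 100.
Set up (k + 1)·f(k+1) − (k + 7)·f(k) − (k**3 + 14*k**2 + 65*k + 100) = 0.
deg f ≤ 6 (via 1,1,3).
Coefficient equations give f(k) = k*(k + 3)*(k + 4)**2*(k + 5)**2/36.
Then R = B(k−1)f/C = k*(k + 3)*(k + 4)*(k + 7)/36, so s_k = R(k)·t_k = k*(-k**2 - 9*k - 20)/(4*(k**3 + 9*k**2 + 20*k + 12)).
Δs = 9*(-k - 5)/(k**5 + 19*k**4 + 131*k**3 + 401*k**2 + 540*k + 252), as required.
Σ_(k=3)^(6) t_k = s_(7) − s_(3) = -77/312 − (-7/30) = -7/520.

Σ = -7/520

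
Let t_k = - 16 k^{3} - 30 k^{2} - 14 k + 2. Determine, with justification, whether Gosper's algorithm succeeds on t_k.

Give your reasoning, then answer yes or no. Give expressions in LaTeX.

Yes. s_k = 2 k \left(- 2 k^{3} - k^{2} + 2 k + 2\right).

The ratio is (8*k**3 + 39*k**2 + 61*k + 29)/(8*k**3 + 15*k**2 + 7*k - 1).
Gosper form: A/B · C(k+1)/C(k) with A=1, B=1, C=k**3 + 15*k**2/8 + 7*k/8 - 1/8.
Key eq: (1)·f(k+1) = (1)·f(k) + (k**3 + 15*k**2/8 + 7*k/8 - 1/8).
deg f ≤ 4 (via 0,0,3).
Match coefficients ⇒ f(k) = k*(2*k**3 + k**2 - 2*k - 2)/8.
So s_k = (B(k−1)f/C)·t_k = (k*(2*k**3 + k**2 - 2*k - 2)/(8*k**3 + 15*k**2 + 7*k - 1))·t_k = 2*k*(-2*k**3 - k**2 + 2*k + 2).
Δs = -16*k**3 - 30*k**2 - 14*k + 2, as required.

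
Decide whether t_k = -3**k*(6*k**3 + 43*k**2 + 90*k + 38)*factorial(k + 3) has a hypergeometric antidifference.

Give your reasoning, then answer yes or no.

The ratio is 3*(6*k**4 + 85*k**3 + 438*k**2 + 953*k + 708)/(6*k**3 + 43*k**2 + 90*k + 38).
Take A(k)=3*k + 12, B(k)=1, C(k)=k**3 + 43*k**2/6 + 15*k + 19/3.
Key eq: (3*k + 12)·f(k+1) = (1)·f(k) + (k**3 + 43*k**2/6 + 15*k + 19/3).
Bound: deg f ≤ 2.
A polynomial solution: f(k) = (k + 2)*(2*k - 1)/6.
R(k) = B(k−1)·f(k)/C(k) = (k + 2)*(2*k - 1)/(6*k**3 + 43*k**2 + 90*k + 38); s_k = R·t_k = -3**k*(k + 2)*(2*k - 1)*factorial(k + 3).
Verify: -3**k*(6*k**3 + 43*k**2 + 90*k + 38)*factorial(k + 3) matches t_k.

Yes. s_k = -3**k*(k + 2)*(2*k - 1)*factorial(k + 3).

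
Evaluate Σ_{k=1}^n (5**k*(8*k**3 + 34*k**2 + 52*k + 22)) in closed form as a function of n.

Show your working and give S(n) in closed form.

Step 1: r(k) = 5*(4*k**3 + 29*k**2 + 72*k + 58)/(4*k**3 + 17*k**2 + 26*k + 11).
Factor: A=5; B=1; C=k**3 + 17*k**2/4 + 13*k/2 + 11/4.
Key eq: (5)·f(k+1) = (1)·f(k) + (k**3 + 17*k**2/4 + 13*k/2 + 11/4).
Degrees (0,0,3) ⇒ d ≤ 3.
A polynomial solution: f(k) = (2*k - 1)*(k**2 + k + 2)/8.
Then R = B(k−1)f/C = (2*k - 1)*(k**2 + k + 2)/(2*(4*k**3 + 17*k**2 + 26*k + 11)), so s_k = R(k)·t_k = 5**k*(2*k**3 + k**2 + 3*k - 2).
Check: Δs_k = 5**k*(8*k**3 + 34*k**2 + 52*k + 22). ✓
Σ_(k=1)^n t_k = s_(n+1) − s_(1) = (5**(n + 1)*(2*n**3 + 7*n**2 + 11*n + 4)) − (20), i.e. 10*5**n*n**3 + 35*5**n*n**2 + 55*5**n*n + 20*5**n - 20.

S(n) = 10*5**n*n**3 + 35*5**n*n**2 + 55*5**n*n + 20*5**n - 20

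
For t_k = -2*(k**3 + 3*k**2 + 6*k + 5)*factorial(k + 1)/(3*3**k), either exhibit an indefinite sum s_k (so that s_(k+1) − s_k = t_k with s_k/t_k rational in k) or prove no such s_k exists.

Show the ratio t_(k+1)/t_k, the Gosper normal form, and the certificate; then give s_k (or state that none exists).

The ratio is (k**4 + 8*k**3 + 27*k**2 + 45*k + 30)/(3*(k**3 + 3*k**2 + 6*k + 5)).
Gosper form: A/B · C(k+1)/C(k) with A=k/3 + 2/3, B=1, C=k**3 + 3*k**2 + 6*k + 5.
Solve (k/3 + 2/3)·f(k+1) − (1)·f(k) = k**3 + 3*k**2 + 6*k + 5.
Bound: deg f ≤ 2.
Solving with deg f ≤ 2: f(k) = 3*(k + 1)**2.
Certificate R = B(k−1)f/C = 3*(k + 1)**2/(k**3 + 3*k**2 + 6*k + 5) gives s_k = -2*(k + 1)**2*factorial(k + 1)/3**k.
Δs = -2*(k**3 + 3*k**2 + 6*k + 5)*factorial(k + 1)/(3*3**k), as required.

s_k = -2*(k + 1)**2*factorial(k + 1)/3**k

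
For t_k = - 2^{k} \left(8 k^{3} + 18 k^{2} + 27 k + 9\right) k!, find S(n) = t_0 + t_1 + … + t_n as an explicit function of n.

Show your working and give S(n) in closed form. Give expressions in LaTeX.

S(n) = - 8 \cdot 2^{n} n^{3} n! - 22 \cdot 2^{n} n^{2} n! - 26 \cdot 2^{n} n n! - 12 \cdot 2^{n} n! + 3

Ratio r(k) = 2*(8*k**4 + 50*k**3 + 129*k**2 + 149*k + 62)/(8*k**3 + 18*k**2 + 27*k + 9).
Normal form (A,B,C) = (2*k + 2, 1, k**3 + 9*k**2/4 + 27*k/8 + 9/8).
f must satisfy (2*k + 2)·f(k+1) − (1)·f(k) = k**3 + 9*k**2/4 + 27*k/8 + 9/8.
Degrees (1,0,3) ⇒ d ≤ 2.
Solve for f: f(k) = (4*k**2 - k + 3)/8 (degree 2 ≤ 2).
So s_k = (B(k−1)f/C)·t_k = ((4*k**2 - k + 3)/(8*k**3 + 18*k**2 + 27*k + 9))·t_k = -2**k*(4*k**2 - k + 3)*factorial(k).
Verify: -2**k*(8*k**3 + 18*k**2 + 27*k + 9)*factorial(k) matches t_k.
Telescope: S(n) = s_(n+1) − s_(0) = -2**(n + 1)*(4*n**2 + 7*n + 6)*factorial(n + 1) − (-3) = -8*2**n*n**3*factorial(n) - 22*2**n*n**2*factorial(n) - 26*2**n*n*factorial(n) - 12*2**n*factorial(n) + 3.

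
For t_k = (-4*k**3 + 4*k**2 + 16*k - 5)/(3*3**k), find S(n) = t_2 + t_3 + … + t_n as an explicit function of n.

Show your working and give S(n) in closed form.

S(n) = 3**(-n - 2)*(-14*3**n + 6*n**3 + 21*n**2 + 12*n + 3)

The ratio is (4*k**3 + 8*k**2 - 12*k - 11)/(3*(4*k**3 - 4*k**2 - 16*k + 5)).
Normal form (A,B,C) = (1/3, 1, k**3 - k**2 - 4*k + 5/4).
Solve (1/3)·f(k+1) − (1)·f(k) = k**3 - k**2 - 4*k + 5/4.
Bound: deg f ≤ 3.
Coefficient equations give f(k) = -3*(2*k**3 + k**2 - 4*k + 2)/4.
So s_k = (B(k−1)f/C)·t_k = (-3*(2*k**3 + k**2 - 4*k + 2)/(4*k**3 - 4*k**2 - 16*k + 5))·t_k = (2*k**3 + k**2 - 4*k + 2)/3**k.
Verify: (-4*k**3 + 4*k**2 + 16*k - 5)/(3*3**k) matches t_k.
Telescope: S(n) = s_(n+1) − s_(2) = 3**(-n - 1)*(2*n**3 + 7*n**2 + 4*n + 1) − (14/9) = 3**(-n - 2)*(-14*3**n + 6*n**3 + 21*n**2 + 12*n + 3).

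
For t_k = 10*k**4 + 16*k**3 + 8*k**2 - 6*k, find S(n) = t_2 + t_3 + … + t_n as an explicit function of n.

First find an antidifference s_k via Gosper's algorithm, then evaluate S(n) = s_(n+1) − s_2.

S(n) = 2*n**5 + 9*n**4 + 14*n**3 + 5*n**2 - 2*n - 28

Compute t_(k+1)/t_k: get (5*k**4 + 28*k**3 + 58*k**2 + 49*k + 14)/(k*(5*k**3 + 8*k**2 + 4*k - 3)).
Gosper form: A/B · C(k+1)/C(k) with A=1, B=1, C=k**4 + 8*k**3/5 + 4*k**2/5 - 3*k/5.
Set up (1)·f(k+1) − (1)·f(k) − (k**4 + 8*k**3/5 + 4*k**2/5 - 3*k/5) = 0.
d = 5 from the (0,0,4) case.
A polynomial solution: f(k) = k*(k - 1)*(2*k**3 + k**2 - k - 4)/10.
R(k) = B(k−1)·f(k)/C(k) = (k - 1)*(2*k**3 + k**2 - k - 4)/(2*(5*k**3 + 8*k**2 + 4*k - 3)); s_k = R·t_k = k*(2*k**4 - k**3 - 2*k**2 - 3*k + 4).
s_(k+1) − s_k = 2*k*(5*k**3 + 8*k**2 + 4*k - 3) = t_k.
Σ_(k=2)^n t_k = s_(n+1) − s_(2) = (n*(2*n**4 + 9*n**3 + 14*n**2 + 5*n - 2)) − (28), i.e. 2*n**5 + 9*n**4 + 14*n**3 + 5*n**2 - 2*n - 28.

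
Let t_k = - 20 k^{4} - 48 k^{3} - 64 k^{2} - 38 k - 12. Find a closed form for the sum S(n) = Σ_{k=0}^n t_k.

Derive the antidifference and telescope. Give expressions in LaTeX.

Step 1: r(k) = (10*k**4 + 64*k**3 + 164*k**2 + 195*k + 91)/(10*k**4 + 24*k**3 + 32*k**2 + 19*k + 6).
A = 1, B = 1, C = k**4 + 12*k**3/5 + 16*k**2/5 + 19*k/10 + 3/5.
Solve (1)·f(k+1) − (1)·f(k) = k**4 + 12*k**3/5 + 16*k**2/5 + 19*k/10 + 3/5.
deg f ≤ 5 (via 0,0,4).
A polynomial solution: f(k) = k*(4*k**4 + 2*k**3 + 4*k**2 - k + 3)/20.
Certificate R = B(k−1)f/C = k*(4*k**4 + 2*k**3 + 4*k**2 - k + 3)/(2*(10*k**4 + 24*k**3 + 32*k**2 + 19*k + 6)) gives s_k = k*(-4*k**4 - 2*k**3 - 4*k**2 + k - 3).
Check: Δs_k = -20*k**4 - 48*k**3 - 64*k**2 - 38*k - 12. ✓
s_(n+1) = -4*n**5 - 22*n**4 - 52*n**3 - 63*n**2 - 41*n - 12 and s_(0) = 0, so S(n) = -4*n**5 - 22*n**4 - 52*n**3 - 63*n**2 - 41*n - 12.

S(n) = - 4 n^{5} - 22 n^{4} - 52 n^{3} - 63 n^{2} - 41 n - 12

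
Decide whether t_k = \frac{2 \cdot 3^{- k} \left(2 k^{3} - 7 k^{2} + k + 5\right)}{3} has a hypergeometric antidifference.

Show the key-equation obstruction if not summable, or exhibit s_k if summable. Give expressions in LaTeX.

t_(k+1)/t_k = (2*k**3 - k**2 - 7*k + 1)/(3*(2*k**3 - 7*k**2 + k + 5)).
So A=1/3 and B=1, with C=k**3 - 7*k**2/2 + k/2 + 5/2.
Set up (1/3)·f(k+1) − (1)·f(k) − (k**3 - 7*k**2/2 + k/2 + 5/2) = 0.
Degrees (0,0,3) ⇒ d ≤ 3.
Match coefficients ⇒ f(k) = -3*(k**3 - 2*k**2 + 2)/2.
R(k) = B(k−1)·f(k)/C(k) = -3*(k**3 - 2*k**2 + 2)/(2*k**3 - 7*k**2 + k + 5); s_k = R·t_k = 2*(-k**3 + 2*k**2 - 2)/3**k.
s_(k+1) − s_k = 2*(2*k**3 - 7*k**2 + k + 5)/(3*3**k) = t_k.

Yes. s_k = 2 \cdot 3^{- k} \left(- k^{3} + 2 k^{2} - 2\right).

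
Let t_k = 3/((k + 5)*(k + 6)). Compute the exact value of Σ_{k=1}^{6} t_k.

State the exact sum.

Ratio r(k) = (k + 5)/(k + 7).
Gosper form: A/B · C(k+1)/C(k) with A=k + 5, B=k + 7, C=1.
Set up (k + 5)·f(k+1) − (k + 6)·f(k) − (1) = 0.
Bound: deg f ≤ 1.
Coefficient equations give f(k) = k/5.
Certificate R = B(k−1)f/C = k*(k + 6)/5 gives s_k = 3*k/(5*(k + 5)).
Δs = 3/(k**2 + 11*k + 30), as required.
Sum = s_(7) − s_(1); s_(7) = 7/20, s_(1) = 1/10 ⇒ 1/4.

Σ = 1/4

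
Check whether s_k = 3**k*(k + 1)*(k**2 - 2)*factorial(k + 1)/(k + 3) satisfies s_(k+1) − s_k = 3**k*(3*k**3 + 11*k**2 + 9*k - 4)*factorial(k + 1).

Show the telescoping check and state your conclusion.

Invalid: residual -2*3**k*(3*k**4 + 20*k**3 + 41*k**2 + 23*k - 10)*factorial(k + 1)/((k + 3)*(k + 4)) ≠ 0.

s_(k+1) = 3**(k + 1)*(k + 2)*(k**2 + 2*k - 1)*factorial(k + 2)/(k + 4)
s_(k+1) − s_k = 3**k*(3*k**5 + 26*k**4 + 82*k**3 + 109*k**2 + 34*k - 28)*factorial(k + 1)/((k + 3)*(k + 4))
(s_(k+1) − s_k) − t_k = -2*3**k*(3*k**4 + 20*k**3 + 41*k**2 + 23*k - 10)*factorial(k + 1)/((k + 3)*(k + 4))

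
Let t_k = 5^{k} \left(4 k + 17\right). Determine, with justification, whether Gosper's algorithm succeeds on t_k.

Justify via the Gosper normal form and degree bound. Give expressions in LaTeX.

Ratio r(k) = 5*(4*k + 21)/(4*k + 17).
A = 5, B = 1, C = k + 17/4.
f must satisfy (5)·f(k+1) − (1)·f(k) = k + 17/4.
From deg A=0, deg B=0, deg C=1: d=1.
Solve for f: f(k) = (k + 3)/4 (degree 1 ≤ 1).
Certificate R = B(k−1)f/C = (k + 3)/(4*k + 17) gives s_k = 5**k*(k + 3).
Check: Δs_k = 5**k*(4*k + 17). ✓

Yes. s_k = 5^{k} \left(k + 3\right).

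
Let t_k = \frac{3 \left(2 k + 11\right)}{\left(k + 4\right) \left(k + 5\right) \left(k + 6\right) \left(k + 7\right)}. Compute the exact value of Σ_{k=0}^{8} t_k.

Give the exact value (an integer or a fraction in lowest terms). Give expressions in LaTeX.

Σ = 57/520

t_(k+1)/t_k = (k + 4)*(2*k + 13)/((k + 8)*(2*k + 11)).
Take A(k)=k + 4, B(k)=k + 8, C(k)=k + 11/2.
Key eq: (k + 4)·f(k+1) = (k + 7)·f(k) + (k + 11/2).
Degrees (1,1,1) ⇒ d ≤ 3.
Solving with deg f ≤ 3: f(k) = k*(k + 5)*(k + 10)/48.
Certificate R = B(k−1)f/C = k*(k + 5)*(k + 7)*(k + 10)/(24*(2*k + 11)) gives s_k = k*(k + 10)/(8*(k**2 + 10*k + 24)).
Verify: 3*(2*k + 11)/(k**4 + 22*k**3 + 179*k**2 + 638*k + 840) matches t_k.
Sum = s_(9) − s_(0); s_(9) = 57/520, s_(0) = 0 ⇒ 57/520.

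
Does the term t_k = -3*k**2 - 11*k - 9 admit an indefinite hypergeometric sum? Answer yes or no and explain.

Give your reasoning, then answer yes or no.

Yes. s_k = k*(-k**2 - 4*k - 4).

The ratio is (3*k**2 + 17*k + 23)/(3*k**2 + 11*k + 9).
Factor: A=1; B=1; C=k**2 + 11*k/3 + 3.
Key eq: (1)·f(k+1) = (1)·f(k) + (k**2 + 11*k/3 + 3).
deg f ≤ 3 (via 0,0,2).
Coefficient equations give f(k) = k*(k + 2)**2/3.
Then R = B(k−1)f/C = k*(k + 2)**2/(3*k**2 + 11*k + 9), so s_k = R(k)·t_k = k*(-k**2 - 4*k - 4).
Δs = -3*k**2 - 11*k - 9, as required.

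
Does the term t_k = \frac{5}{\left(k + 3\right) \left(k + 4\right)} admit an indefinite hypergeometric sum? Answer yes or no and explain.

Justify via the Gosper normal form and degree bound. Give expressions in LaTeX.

Ratio r(k) = (k + 3)/(k + 5).
Factor: A=k + 3; B=k + 5; C=1.
Set up (k + 3)·f(k+1) − (k + 4)·f(k) − (1) = 0.
d = 1 from the (1,1,0) case.
Solving with deg f ≤ 1: f(k) = k/3.
Get s_k = R·t_k = 5*k/(3*(k + 3)) with R(k) = B(k−1)f(k)/C(k) = k*(k + 4)/3.
Check: Δs_k = 5/(k**2 + 7*k + 12). ✓

Yes. s_k = \frac{5 k}{3 \left(k + 3\right)}.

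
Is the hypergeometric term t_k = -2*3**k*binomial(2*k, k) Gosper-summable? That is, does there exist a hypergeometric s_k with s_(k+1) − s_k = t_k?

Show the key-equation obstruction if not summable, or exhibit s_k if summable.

r(k) = 6*(2*k + 1)/(k + 1) after simplifying.
Take A(k)=12*k + 6, B(k)=k + 1, C(k)=1.
Need (12*k + 6)·f(k+1) − (k)·f(k) = 1.
deg f ≤ -1 (via 1,1,0).
Bound -1 < 0, so the key equation has no polynomial solution.

No — negative degree bound, so no certificate f.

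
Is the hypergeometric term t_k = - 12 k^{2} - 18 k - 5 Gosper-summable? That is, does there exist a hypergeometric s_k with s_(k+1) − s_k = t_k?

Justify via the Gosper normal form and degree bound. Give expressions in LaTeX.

Yes. s_k = k \left(- 4 k^{2} - 3 k + 2\right).

Compute t_(k+1)/t_k: get (12*k**2 + 42*k + 35)/(12*k**2 + 18*k + 5).
Take A(k)=1, B(k)=1, C(k)=k**2 + 3*k/2 + 5/12.
Solve (1)·f(k+1) − (1)·f(k) = k**2 + 3*k/2 + 5/12.
Degrees (0,0,2) ⇒ d ≤ 3.
A polynomial solution: f(k) = k*(4*k**2 + 3*k - 2)/12.
So s_k = (B(k−1)f/C)·t_k = (k*(4*k**2 + 3*k - 2)/(12*k**2 + 18*k + 5))·t_k = k*(-4*k**2 - 3*k + 2).
s_(k+1) − s_k = -12*k**2 - 18*k - 5 = t_k.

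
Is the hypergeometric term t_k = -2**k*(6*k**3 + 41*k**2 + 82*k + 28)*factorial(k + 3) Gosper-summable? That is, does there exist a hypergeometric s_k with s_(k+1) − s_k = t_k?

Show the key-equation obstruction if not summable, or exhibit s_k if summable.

Yes. s_k = -2**k*(k + 2)*(3*k - 2)*factorial(k + 3).

The ratio is 2*(6*k**4 + 83*k**3 + 418*k**2 + 885*k + 628)/(6*k**3 + 41*k**2 + 82*k + 28).
Normal form (A,B,C) = (2*k + 8, 1, k**3 + 41*k**2/6 + 41*k/3 + 14/3).
f must satisfy (2*k + 8)·f(k+1) − (1)·f(k) = k**3 + 41*k**2/6 + 41*k/3 + 14/3.
From deg A=1, deg B=0, deg C=3: d=2.
A polynomial solution: f(k) = (k + 2)*(3*k - 2)/6.
R(k) = B(k−1)·f(k)/C(k) = (k + 2)*(3*k - 2)/(6*k**3 + 41*k**2 + 82*k + 28); s_k = R·t_k = -2**k*(k + 2)*(3*k - 2)*factorial(k + 3).
s_(k+1) − s_k = -2**k*(6*k**3 + 41*k**2 + 82*k + 28)*factorial(k + 3) = t_k.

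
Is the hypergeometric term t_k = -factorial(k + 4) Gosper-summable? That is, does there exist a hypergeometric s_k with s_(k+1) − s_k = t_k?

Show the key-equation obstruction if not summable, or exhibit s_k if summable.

The ratio is k + 5.
Factor: A=k + 5; B=1; C=1.
Need (k + 5)·f(k+1) − (1)·f(k) = 1.
Bound: deg f ≤ -1.
Negative degree bound (-1): no f exists, t_k not Gosper-summable.

No. Not Gosper-summable.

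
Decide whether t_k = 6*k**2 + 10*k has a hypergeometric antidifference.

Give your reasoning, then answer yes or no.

Ratio r(k) = (3*k**2 + 11*k + 8)/(k*(3*k + 5)).
Take A(k)=1, B(k)=1, C(k)=k**2 + 5*k/3.
f must satisfy (1)·f(k+1) − (1)·f(k) = k**2 + 5*k/3.
Degrees (0,0,2) ⇒ d ≤ 3.
A polynomial solution: f(k) = k*(k - 1)*(k + 2)/3.
Get s_k = R·t_k = 2*k*(k**2 + k - 2) with R(k) = B(k−1)f(k)/C(k) = (k - 1)*(k + 2)/(3*k + 5).
Verify: 2*k*(3*k + 5) matches t_k.

Yes. s_k = 2*k*(k**2 + k - 2).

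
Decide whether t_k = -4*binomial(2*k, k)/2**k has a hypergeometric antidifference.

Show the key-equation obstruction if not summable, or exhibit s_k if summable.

Ratio r(k) = (2*k + 1)/(k + 1).
A = 2*k + 1, B = k + 1, C = 1.
Key eq: (2*k + 1)·f(k+1) = (k)·f(k) + (1).
Degrees (1,1,0) ⇒ d ≤ -1.
Negative degree bound (-1): no f exists, t_k not Gosper-summable.

No — negative degree bound, so no certificate f.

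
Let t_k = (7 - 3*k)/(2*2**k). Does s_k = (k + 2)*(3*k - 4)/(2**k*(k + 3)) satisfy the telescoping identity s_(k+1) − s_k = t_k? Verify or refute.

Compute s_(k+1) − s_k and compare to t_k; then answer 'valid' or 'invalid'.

Invalid: residual (3*k**2 + 8*k - 29)/(2*2**k*(k**2 + 7*k + 12)) ≠ 0.

s_(k+1) = (k + 3)*(3*k - 1)/(2*2**k*(k + 4))
s_(k+1) − s_k = (-3*k**3 - 11*k**2 + 21*k + 55)/(2*2**k*(k**2 + 7*k + 12))
(s_(k+1) − s_k) − t_k = (3*k**2 + 8*k - 29)/(2*2**k*(k**2 + 7*k + 12))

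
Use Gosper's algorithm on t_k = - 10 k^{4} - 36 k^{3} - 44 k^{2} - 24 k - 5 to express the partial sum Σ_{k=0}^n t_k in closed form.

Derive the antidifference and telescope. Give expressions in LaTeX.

The ratio is (10*k**4 + 76*k**3 + 212*k**2 + 260*k + 119)/(10*k**4 + 36*k**3 + 44*k**2 + 24*k + 5).
A = 1, B = 1, C = k**4 + 18*k**3/5 + 22*k**2/5 + 12*k/5 + 1/2.
Need (1)·f(k+1) − (1)·f(k) = k**4 + 18*k**3/5 + 22*k**2/5 + 12*k/5 + 1/2.
d = 5 from the (0,0,4) case.
Coefficient equations give f(k) = k**2*(2*k**3 + 4*k**2 - 1)/10.
So s_k = (B(k−1)f/C)·t_k = (k**2*(2*k**3 + 4*k**2 - 1)/(10*k**4 + 36*k**3 + 44*k**2 + 24*k + 5))·t_k = -2*k**5 - 4*k**4 + k**2.
Verify: -10*k**4 - 36*k**3 - 44*k**2 - 24*k - 5 matches t_k.
Evaluate: s_(n+1) = -2*n**5 - 14*n**4 - 36*n**3 - 43*n**2 - 24*n - 5; subtract s_(0) = 0 ⇒ S(n) = -2*n**5 - 14*n**4 - 36*n**3 - 43*n**2 - 24*n - 5.

S(n) = - 2 n^{5} - 14 n^{4} - 36 n^{3} - 43 n^{2} - 24 n - 5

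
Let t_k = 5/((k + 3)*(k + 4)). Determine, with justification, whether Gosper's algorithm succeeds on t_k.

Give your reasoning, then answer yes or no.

Compute t_(k+1)/t_k: get (k + 3)/(k + 5).
Gosper form: A/B · C(k+1)/C(k) with A=k + 3, B=k + 5, C=1.
Set up (k + 3)·f(k+1) − (k + 4)·f(k) − (1) = 0.
deg f ≤ 1 (via 1,1,0).
Match coefficients ⇒ f(k) = k/3.
Certificate R = B(k−1)f/C = k*(k + 4)/3 gives s_k = 5*k/(3*(k + 3)).
Verify: 5/(k**2 + 7*k + 12) matches t_k.

Yes. s_k = 5*k/(3*(k + 3)).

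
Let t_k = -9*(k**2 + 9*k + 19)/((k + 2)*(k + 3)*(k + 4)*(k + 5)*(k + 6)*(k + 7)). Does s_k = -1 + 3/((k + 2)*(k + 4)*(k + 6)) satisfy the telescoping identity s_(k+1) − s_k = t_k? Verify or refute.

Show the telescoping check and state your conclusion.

valid; difference matches t_k

s_(k+1) = -1 + 3/((k + 3)*(k + 5)*(k + 7))
s_(k+1) − s_k = 3/((k + 3)*(k + 5)*(k + 7)) - 3/((k + 2)*(k + 4)*(k + 6))
(s_(k+1) − s_k) − t_k = 0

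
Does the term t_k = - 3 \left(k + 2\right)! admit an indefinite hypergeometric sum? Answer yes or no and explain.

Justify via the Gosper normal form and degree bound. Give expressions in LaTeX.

No; the degree bound rules out any f.

Step 1: r(k) = k + 3.
Take A(k)=k + 3, B(k)=1, C(k)=1.
Need (k + 3)·f(k+1) − (1)·f(k) = 1.
d = -1 from the (1,0,0) case.
Bound -1 < 0, so the key equation has no polynomial solution.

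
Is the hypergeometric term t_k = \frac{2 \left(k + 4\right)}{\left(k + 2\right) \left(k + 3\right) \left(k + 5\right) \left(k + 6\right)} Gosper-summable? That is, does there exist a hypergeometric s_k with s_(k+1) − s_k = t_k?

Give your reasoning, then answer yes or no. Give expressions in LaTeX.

Yes. s_k = \frac{k \left(k + 7\right)}{10 \left(k^{2} + 7 k + 10\right)}.

The ratio is (k + 2)*(k + 5)**2/((k + 4)**2*(k + 7)).
A = k + 2, B = k + 7, C = k**2 + 8*k + 16.
f must satisfy (k + 2)·f(k+1) − (k + 6)·f(k) = k**2 + 8*k + 16.
From deg A=1, deg B=1, deg C=2: d=4.
Coefficient equations give f(k) = k*(k + 3)*(k + 4)*(k + 7)/20.
Get s_k = R·t_k = k*(k + 7)/(10*(k**2 + 7*k + 10)) with R(k) = B(k−1)f(k)/C(k) = k*(k + 3)*(k + 6)*(k + 7)/(20*(k + 4)).
Verify: 2*(k + 4)/(k**4 + 16*k**3 + 91*k**2 + 216*k + 180) matches t_k.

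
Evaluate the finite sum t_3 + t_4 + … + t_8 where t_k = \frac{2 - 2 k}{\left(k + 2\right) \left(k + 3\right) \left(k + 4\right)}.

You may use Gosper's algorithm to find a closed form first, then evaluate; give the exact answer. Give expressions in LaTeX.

Σ = -59/660

Compute t_(k+1)/t_k: get k*(k + 2)/((k - 1)*(k + 5)).
Factor: A=k + 2; B=k + 5; C=k - 1.
f must satisfy (k + 2)·f(k+1) − (k + 4)·f(k) = k - 1.
Bound: deg f ≤ 2.
Match coefficients ⇒ f(k) = k*(k - 7)/12.
Get s_k = R·t_k = -k*(k - 7)/(6*(k + 2)*(k + 3)) with R(k) = B(k−1)f(k)/C(k) = k*(k - 7)*(k + 4)/(12*(k - 1)).
s_(k+1) − s_k = 2*(1 - k)/(k**3 + 9*k**2 + 26*k + 24) = t_k.
Evaluate s at k=9 and k=3: -1/44 and 1/15; difference -59/660.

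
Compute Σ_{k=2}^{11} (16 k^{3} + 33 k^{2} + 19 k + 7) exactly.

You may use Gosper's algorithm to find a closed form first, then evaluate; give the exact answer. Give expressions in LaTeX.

Σ = 87650

r(k) = (16*k**3 + 81*k**2 + 133*k + 75)/(16*k**3 + 33*k**2 + 19*k + 7) after simplifying.
Gosper form: A/B · C(k+1)/C(k) with A=1, B=1, C=k**3 + 33*k**2/16 + 19*k/16 + 7/16.
Solve (1)·f(k+1) − (1)·f(k) = k**3 + 33*k**2/16 + 19*k/16 + 7/16.
deg f ≤ 4 (via 0,0,3).
Match coefficients ⇒ f(k) = k*(4*k**3 + 3*k**2 - 3*k + 3)/16.
R(k) = B(k−1)·f(k)/C(k) = k*(4*k**3 + 3*k**2 - 3*k + 3)/(16*k**3 + 33*k**2 + 19*k + 7); s_k = R·t_k = k*(4*k**3 + 3*k**2 - 3*k + 3).
Check: Δs_k = 16*k**3 + 33*k**2 + 19*k + 7. ✓
Evaluate s at k=12 and k=2: 87732 and 82; difference 87650.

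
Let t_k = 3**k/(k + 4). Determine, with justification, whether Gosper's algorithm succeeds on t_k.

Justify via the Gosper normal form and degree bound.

No — key equation has no polynomial f.

Compute t_(k+1)/t_k: get 3*(k + 4)/(k + 5).
A = 3*k + 12, B = k + 5, C = 1.
f must satisfy (3*k + 12)·f(k+1) − (k + 4)·f(k) = 1.
d = -1 from the (1,1,0) case.
deg f ≤ -1 is impossible — no certificate.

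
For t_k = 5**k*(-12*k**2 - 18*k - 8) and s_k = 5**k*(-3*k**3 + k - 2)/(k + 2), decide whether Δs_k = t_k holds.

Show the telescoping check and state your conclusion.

s_(k+1) = 5**(k + 1)*(k - 3*(k + 1)**3 - 1)/(k + 3)
s_(k+1) − s_k = 5**k*(-12*k**4 - 66*k**3 - 131*k**2 - 101*k - 34)/(k**2 + 5*k + 6)
(s_(k+1) − s_k) − t_k = 5**k*(12*k**3 + 39*k**2 + 47*k + 14)/(k**2 + 5*k + 6)

Invalid: residual 5**k*(12*k**3 + 39*k**2 + 47*k + 14)/(k**2 + 5*k + 6) ≠ 0.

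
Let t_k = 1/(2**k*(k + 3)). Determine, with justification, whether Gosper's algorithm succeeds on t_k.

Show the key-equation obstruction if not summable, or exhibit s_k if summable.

No; the degree bound rules out any f.

r(k) = (k + 3)/(2*(k + 4)) after simplifying.
So A=k/2 + 3/2 and B=k + 4, with C=1.
Set up (k/2 + 3/2)·f(k+1) − (k + 3)·f(k) − (1) = 0.
d = -1 from the (1,1,0) case.
Negative degree bound (-1): no f exists, t_k not Gosper-summable.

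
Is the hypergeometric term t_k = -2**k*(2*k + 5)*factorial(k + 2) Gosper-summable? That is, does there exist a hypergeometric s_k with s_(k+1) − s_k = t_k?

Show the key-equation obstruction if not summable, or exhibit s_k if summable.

Ratio r(k) = 2*(k + 3)*(2*k + 7)/(2*k + 5).
Gosper form: A/B · C(k+1)/C(k) with A=2*k + 6, B=1, C=k + 5/2.
Solve (2*k + 6)·f(k+1) − (1)·f(k) = k + 5/2.
From deg A=1, deg B=0, deg C=1: d=0.
A polynomial solution: f(k) = 1/2.
Certificate R = B(k−1)f/C = 1/(2*k + 5) gives s_k = -2**k*factorial(k + 2).
Δs = -2**k*(2*k + 5)*factorial(k + 2), as required.

Yes. s_k = -2**k*factorial(k + 2).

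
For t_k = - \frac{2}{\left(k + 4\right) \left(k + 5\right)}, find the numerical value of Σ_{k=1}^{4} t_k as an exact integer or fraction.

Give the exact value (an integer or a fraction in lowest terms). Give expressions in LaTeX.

The ratio is (k + 4)/(k + 6).
Gosper form: A/B · C(k+1)/C(k) with A=k + 4, B=k + 6, C=1.
Solve (k + 4)·f(k+1) − (k + 5)·f(k) = 1.
From deg A=1, deg B=1, deg C=0: d=1.
Solve for f: f(k) = k/4 (degree 1 ≤ 1).
Certificate R = B(k−1)f/C = k*(k + 5)/4 gives s_k = -k/(2*k + 8).
Δs = -2/(k**2 + 9*k + 20), as required.
Telescoping: Σ = s_(5) − s_(1) = -5/18 − (-1/10) = -8/45.

Σ = -8/45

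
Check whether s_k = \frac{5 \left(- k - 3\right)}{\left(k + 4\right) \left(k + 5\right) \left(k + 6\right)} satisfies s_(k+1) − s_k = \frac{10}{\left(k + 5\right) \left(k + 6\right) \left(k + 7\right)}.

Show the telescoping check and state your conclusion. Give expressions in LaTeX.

s_(k+1) = 5*(-k - 4)/((k + 5)*(k + 6)*(k + 7))
s_(k+1) − s_k = 5*(2*k + 5)/(k**4 + 22*k**3 + 179*k**2 + 638*k + 840)
(s_(k+1) − s_k) − t_k = -15/(k**4 + 22*k**3 + 179*k**2 + 638*k + 840)

Invalid: residual - \frac{15}{k^{4} + 22 k^{3} + 179 k^{2} + 638 k + 840} ≠ 0.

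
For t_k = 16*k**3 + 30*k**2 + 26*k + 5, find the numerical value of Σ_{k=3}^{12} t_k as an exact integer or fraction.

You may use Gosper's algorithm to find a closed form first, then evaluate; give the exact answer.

Σ = 118550

Ratio r(k) = (16*k**3 + 78*k**2 + 134*k + 77)/(16*k**3 + 30*k**2 + 26*k + 5).
So A=1 and B=1, with C=k**3 + 15*k**2/8 + 13*k/8 + 5/16.
Solve (1)·f(k+1) − (1)·f(k) = k**3 + 15*k**2/8 + 13*k/8 + 5/16.
deg f ≤ 4 (via 0,0,3).
A polynomial solution: f(k) = k*(4*k**3 + 2*k**2 + 2*k - 3)/16.
Get s_k = R·t_k = k*(4*k**3 + 2*k**2 + 2*k - 3) with R(k) = B(k−1)f(k)/C(k) = k*(4*k**3 + 2*k**2 + 2*k - 3)/(16*k**3 + 30*k**2 + 26*k + 5).
Check: Δs_k = 16*k**3 + 30*k**2 + 26*k + 5. ✓
Evaluate s at k=13 and k=3: 118937 and 387; difference 118550.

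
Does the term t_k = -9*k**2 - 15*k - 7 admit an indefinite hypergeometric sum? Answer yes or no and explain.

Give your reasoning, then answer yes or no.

Yes. s_k = k*(-3*k**2 - 3*k - 1).

The ratio is (9*k**2 + 33*k + 31)/(9*k**2 + 15*k + 7).
Take A(k)=1, B(k)=1, C(k)=k**2 + 5*k/3 + 7/9.
Need (1)·f(k+1) − (1)·f(k) = k**2 + 5*k/3 + 7/9.
Degrees (0,0,2) ⇒ d ≤ 3.
Coefficient equations give f(k) = k*(3*k**2 + 3*k + 1)/9.
Get s_k = R·t_k = k*(-3*k**2 - 3*k - 1) with R(k) = B(k−1)f(k)/C(k) = k*(3*k**2 + 3*k + 1)/(9*k**2 + 15*k + 7).
Δs = -9*k**2 - 15*k - 7, as required.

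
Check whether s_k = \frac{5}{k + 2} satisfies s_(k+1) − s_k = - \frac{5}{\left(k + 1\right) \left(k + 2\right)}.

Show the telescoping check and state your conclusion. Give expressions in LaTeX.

s_(k+1) = 5/(k + 3)
s_(k+1) − s_k = -5/((k + 2)*(k + 3))
(s_(k+1) − s_k) − t_k = 10/(k**3 + 6*k**2 + 11*k + 6)

Invalid: residual \frac{10}{k^{3} + 6 k^{2} + 11 k + 6} ≠ 0.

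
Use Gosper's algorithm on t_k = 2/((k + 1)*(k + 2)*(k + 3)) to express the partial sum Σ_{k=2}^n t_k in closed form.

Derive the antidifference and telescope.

S(n) = (n**2 + 5*n - 6)/(12*(n**2 + 5*n + 6))

Compute t_(k+1)/t_k: get (k + 1)/(k + 4).
Gosper form: A/B · C(k+1)/C(k) with A=k + 1, B=k + 4, C=1.
f must satisfy (k + 1)·f(k+1) − (k + 3)·f(k) = 1.
Degrees (1,1,0) ⇒ d ≤ 2.
Solve for f: f(k) = k*(k + 3)/4 (degree 2 ≤ 2).
R(k) = B(k−1)·f(k)/C(k) = k*(k + 3)**2/4; s_k = R·t_k = k*(k + 3)/(2*(k + 1)*(k + 2)).
Verify: 2/(k**3 + 6*k**2 + 11*k + 6) matches t_k.
Evaluate: s_(n+1) = (n**2 + 5*n + 4)/(2*(n**2 + 5*n + 6)); subtract s_(2) = 5/12 ⇒ S(n) = (n**2 + 5*n - 6)/(12*(n**2 + 5*n + 6)).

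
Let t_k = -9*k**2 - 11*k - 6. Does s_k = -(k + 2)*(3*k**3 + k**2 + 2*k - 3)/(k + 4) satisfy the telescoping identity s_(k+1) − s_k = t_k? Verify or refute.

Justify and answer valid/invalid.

Invalid: residual 2*(6*k**3 + 46*k**2 + 48*k + 27)/(k**2 + 9*k + 20) ≠ 0.

s_(k+1) = -(k + 3)*(2*k + 3*(k + 1)**3 + (k + 1)**2 - 1)/(k + 5)
s_(k+1) − s_k = (-9*k**4 - 80*k**3 - 193*k**2 - 178*k - 66)/(k**2 + 9*k + 20)
(s_(k+1) − s_k) − t_k = 2*(6*k**3 + 46*k**2 + 48*k + 27)/(k**2 + 9*k + 20)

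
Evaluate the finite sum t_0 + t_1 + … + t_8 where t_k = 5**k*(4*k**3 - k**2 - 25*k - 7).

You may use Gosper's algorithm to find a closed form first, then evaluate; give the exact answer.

Σ = 794921873

t_(k+1)/t_k = 5*(4*k**3 + 11*k**2 - 15*k - 29)/(4*k**3 - k**2 - 25*k - 7).
A = 5, B = 1, C = k**3 - k**2/4 - 25*k/4 - 7/4.
Solve (5)·f(k+1) − (1)·f(k) = k**3 - k**2/4 - 25*k/4 - 7/4.
d = 3 from the (0,0,3) case.
Match coefficients ⇒ f(k) = (k**3 - 4*k**2 + 2)/4.
So s_k = (B(k−1)f/C)·t_k = ((k**3 - 4*k**2 + 2)/(4*k**3 - k**2 - 25*k - 7))·t_k = 5**k*(k**3 - 4*k**2 + 2).
s_(k+1) − s_k = 5**k*(4*k**3 - k**2 - 25*k - 7) = t_k.
Sum = s_(9) − s_(0); s_(9) = 794921875, s_(0) = 2 ⇒ 794921873.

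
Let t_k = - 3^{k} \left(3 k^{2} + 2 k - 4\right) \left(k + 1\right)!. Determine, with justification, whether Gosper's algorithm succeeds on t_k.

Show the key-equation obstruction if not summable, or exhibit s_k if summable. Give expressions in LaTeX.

Yes. s_k = - 3^{k} \left(k - 2\right) \left(k + 1\right)!.

The ratio is 3*(3*k**3 + 14*k**2 + 17*k + 2)/(3*k**2 + 2*k - 4).
Gosper form: A/B · C(k+1)/C(k) with A=3*k + 6, B=1, C=k**2 + 2*k/3 - 4/3.
Solve (3*k + 6)·f(k+1) − (1)·f(k) = k**2 + 2*k/3 - 4/3.
Bound: deg f ≤ 1.
Solve for f: f(k) = (k - 2)/3 (degree 1 ≤ 1).
Get s_k = R·t_k = -3**k*(k - 2)*factorial(k + 1) with R(k) = B(k−1)f(k)/C(k) = (k - 2)/(3*k**2 + 2*k - 4).
Check: Δs_k = -3**k*(3*k**2 + 2*k - 4)*factorial(k + 1). ✓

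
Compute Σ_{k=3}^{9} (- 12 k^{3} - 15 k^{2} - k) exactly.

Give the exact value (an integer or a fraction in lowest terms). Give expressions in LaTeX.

Σ = -28434

t_(k+1)/t_k = (12*k**3 + 51*k**2 + 67*k + 28)/(k*(12*k**2 + 15*k + 1)).
So A=1 and B=1, with C=k**3 + 5*k**2/4 + k/12.
f must satisfy (1)·f(k+1) − (1)·f(k) = k**3 + 5*k**2/4 + k/12.
deg f ≤ 4 (via 0,0,3).
A polynomial solution: f(k) = k*(k - 1)*(3*k**2 + 2*k - 2)/12.
Then R = B(k−1)f/C = (k - 1)*(3*k**2 + 2*k - 2)/(12*k**2 + 15*k + 1), so s_k = R(k)·t_k = k*(-3*k**3 + k**2 + 4*k - 2).
Verify: k*(-12*k**2 - 15*k - 1) matches t_k.
Sum = s_(10) − s_(3); s_(10) = -28620, s_(3) = -186 ⇒ -28434.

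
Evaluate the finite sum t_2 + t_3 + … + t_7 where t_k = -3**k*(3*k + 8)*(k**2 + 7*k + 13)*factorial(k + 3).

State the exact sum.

Σ = -26189412462720

Compute t_(k+1)/t_k: get 3*(k + 4)*(3*k + 11)*(7*k + (k + 1)**2 + 20)/((3*k + 8)*(k**2 + 7*k + 13)).
Take A(k)=3*k + 12, B(k)=1, C(k)=k**3 + 29*k**2/3 + 95*k/3 + 104/3.
Solve (3*k + 12)·f(k+1) − (1)·f(k) = k**3 + 29*k**2/3 + 95*k/3 + 104/3.
deg f ≤ 2 (via 1,0,3).
Solve for f: f(k) = (k + 2)**2/3 (degree 2 ≤ 2).
Then R = B(k−1)f/C = (k + 2)**2/((3*k + 8)*(k**2 + 7*k + 13)), so s_k = R(k)·t_k = -3**k*(k + 2)**2*factorial(k + 3).
Δs = -3**k*(3*k + 8)*(k**2 + 7*k + 13)*factorial(k + 3), as required.
Evaluate s at k=8 and k=2: -26189412480000 and -17280; difference -26189412462720.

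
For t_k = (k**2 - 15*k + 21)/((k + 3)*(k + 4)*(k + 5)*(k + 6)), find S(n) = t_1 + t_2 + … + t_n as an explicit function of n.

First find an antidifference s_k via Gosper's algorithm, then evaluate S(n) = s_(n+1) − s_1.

Step 1: r(k) = (k + 3)*(-15*k + (k + 1)**2 + 6)/((k + 7)*(k**2 - 15*k + 21)).
So A=k + 3 and B=k + 7, with C=k**2 - 15*k + 21.
Key eq: (k + 3)·f(k+1) = (k + 6)·f(k) + (k**2 - 15*k + 21).
d = 3 from the (1,1,2) case.
Solving with deg f ≤ 3: f(k) = k*(k**2 - 3*k + 107)/15.
R(k) = B(k−1)·f(k)/C(k) = k*(k + 6)*(k**2 - 3*k + 107)/(15*(k**2 - 15*k + 21)); s_k = R·t_k = k*(k**2 - 3*k + 107)/(15*(k + 3)*(k + 4)*(k + 5)).
s_(k+1) − s_k = (k**2 - 15*k + 21)/(k**4 + 18*k**3 + 119*k**2 + 342*k + 360) = t_k.
s_(n+1) = (n**3 + 104*n + 105)/(15*(n**3 + 15*n**2 + 74*n + 120)) and s_(1) = 7/120, so S(n) = n*(n**2 - 105*n + 314)/(120*(n**3 + 15*n**2 + 74*n + 120)).

S(n) = n*(n**2 - 105*n + 314)/(120*(n**3 + 15*n**2 + 74*n + 120))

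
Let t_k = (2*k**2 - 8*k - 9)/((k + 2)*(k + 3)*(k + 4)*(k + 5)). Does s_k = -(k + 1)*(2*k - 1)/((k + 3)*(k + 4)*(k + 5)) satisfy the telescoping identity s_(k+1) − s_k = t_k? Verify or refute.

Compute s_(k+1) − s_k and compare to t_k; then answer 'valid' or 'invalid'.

Invalid: residual 3*(-4*k**2 + 7*k + 10)/(k**5 + 20*k**4 + 155*k**3 + 580*k**2 + 1044*k + 720) ≠ 0.

s_(k+1) = -(k + 2)*(2*k + 1)/((k + 4)*(k + 5)*(k + 6))
s_(k+1) − s_k = 2*(k**2 - 6*k - 6)/(k**4 + 18*k**3 + 119*k**2 + 342*k + 360)
(s_(k+1) − s_k) − t_k = 3*(-4*k**2 + 7*k + 10)/(k**5 + 20*k**4 + 155*k**3 + 580*k**2 + 1044*k + 720)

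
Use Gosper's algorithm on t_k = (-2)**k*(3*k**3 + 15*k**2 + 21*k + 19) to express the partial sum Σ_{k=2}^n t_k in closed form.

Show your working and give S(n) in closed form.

Ratio r(k) = 2*(-3*k**3 - 24*k**2 - 60*k - 58)/(3*k**3 + 15*k**2 + 21*k + 19).
Factor: A=-2; B=1; C=k**3 + 5*k**2 + 7*k + 19/3.
f must satisfy (-2)·f(k+1) − (1)·f(k) = k**3 + 5*k**2 + 7*k + 19/3.
Degrees (0,0,3) ⇒ d ≤ 3.
A polynomial solution: f(k) = -(k + 3)*(k**2 + 1)/3.
So s_k = (B(k−1)f/C)·t_k = (-(k + 3)*(k**2 + 1)/(3*k**3 + 15*k**2 + 21*k + 19))·t_k = (-2)**k*(-k**3 - 3*k**2 - k - 3).
s_(k+1) − s_k = (-2)**k*(3*k**3 + 15*k**2 + 21*k + 19) = t_k.
Telescope: S(n) = s_(n+1) − s_(2) = 2*(-2)**n*(n**3 + 6*n**2 + 10*n + 8) − (-100) = 2*(-2)**n*n**3 + 12*(-2)**n*n**2 + 20*(-2)**n*n + 16*(-2)**n + 100.

S(n) = 2*(-2)**n*n**3 + 12*(-2)**n*n**2 + 20*(-2)**n*n + 16*(-2)**n + 100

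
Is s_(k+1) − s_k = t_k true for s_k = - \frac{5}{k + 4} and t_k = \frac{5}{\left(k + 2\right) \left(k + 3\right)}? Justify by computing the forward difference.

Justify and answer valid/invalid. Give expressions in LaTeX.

Invalid: residual \frac{10 \left(- 2 k - 7\right)}{k^{4} + 14 k^{3} + 71 k^{2} + 154 k + 120} ≠ 0.

s_(k+1) = -5/(k + 5)
s_(k+1) − s_k = 5/((k + 4)*(k + 5))
(s_(k+1) − s_k) − t_k = 10*(-2*k - 7)/(k**4 + 14*k**3 + 71*k**2 + 154*k + 120)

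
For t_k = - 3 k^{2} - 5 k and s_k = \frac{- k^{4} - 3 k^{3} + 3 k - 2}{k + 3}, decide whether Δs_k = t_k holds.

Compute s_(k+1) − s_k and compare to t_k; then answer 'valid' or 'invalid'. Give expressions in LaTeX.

Invalid: residual \frac{2 k^{3} + 13 k^{2} + 17 k - 1}{k^{2} + 7 k + 12} ≠ 0.

s_(k+1) = (3*k - (k + 1)**4 - 3*(k + 1)**3 + 1)/(k + 4)
s_(k+1) − s_k = (-3*k**4 - 24*k**3 - 58*k**2 - 43*k - 1)/(k**2 + 7*k + 12)
(s_(k+1) − s_k) − t_k = (2*k**3 + 13*k**2 + 17*k - 1)/(k**2 + 7*k + 12)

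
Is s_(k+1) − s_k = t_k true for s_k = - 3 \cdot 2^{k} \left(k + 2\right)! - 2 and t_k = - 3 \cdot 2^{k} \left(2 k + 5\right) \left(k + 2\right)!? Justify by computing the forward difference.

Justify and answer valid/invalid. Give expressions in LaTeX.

s_(k+1) = -3*2**(k + 1)*factorial(k + 3) - 2
s_(k+1) − s_k = -3*2**k*(2*k + 5)*factorial(k + 2)
(s_(k+1) − s_k) − t_k = 0

valid; difference matches t_k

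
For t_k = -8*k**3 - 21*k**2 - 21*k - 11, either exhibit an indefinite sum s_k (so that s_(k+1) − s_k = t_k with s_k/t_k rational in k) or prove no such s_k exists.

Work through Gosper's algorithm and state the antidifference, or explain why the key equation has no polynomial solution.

Ratio r(k) = (8*k**3 + 45*k**2 + 87*k + 61)/(8*k**3 + 21*k**2 + 21*k + 11).
Gosper form: A/B · C(k+1)/C(k) with A=1, B=1, C=k**3 + 21*k**2/8 + 21*k/8 + 11/8.
Solve (1)·f(k+1) − (1)·f(k) = k**3 + 21*k**2/8 + 21*k/8 + 11/8.
Bound: deg f ≤ 4.
Match coefficients ⇒ f(k) = k*(2*k**3 + 3*k**2 + 2*k + 4)/8.
Get s_k = R·t_k = k*(-2*k**3 - 3*k**2 - 2*k - 4) with R(k) = B(k−1)f(k)/C(k) = k*(2*k**3 + 3*k**2 + 2*k + 4)/(8*k**3 + 21*k**2 + 21*k + 11).
Verify: -8*k**3 - 21*k**2 - 21*k - 11 matches t_k.

s_k = k*(-2*k**3 - 3*k**2 - 2*k - 4)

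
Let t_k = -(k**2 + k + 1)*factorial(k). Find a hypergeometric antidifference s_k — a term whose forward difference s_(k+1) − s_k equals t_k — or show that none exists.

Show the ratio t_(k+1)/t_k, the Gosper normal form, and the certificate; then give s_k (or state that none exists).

The ratio is (k + 1)*(k + (k + 1)**2 + 2)/(k**2 + k + 1).
A = k + 1, B = 1, C = k**2 + k + 1.
f must satisfy (k + 1)·f(k+1) − (1)·f(k) = k**2 + k + 1.
Degrees (1,0,2) ⇒ d ≤ 1.
Solving with deg f ≤ 1: f(k) = k.
R(k) = B(k−1)·f(k)/C(k) = k/(k**2 + k + 1); s_k = R·t_k = -k*factorial(k).
Δs = -(k**2 + k + 1)*factorial(k), as required.

s_k = -k*factorial(k)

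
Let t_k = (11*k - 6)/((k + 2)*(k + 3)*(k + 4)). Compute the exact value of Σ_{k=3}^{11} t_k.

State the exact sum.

Σ = 7/10

t_(k+1)/t_k = (k + 2)*(11*k + 5)/((k + 5)*(11*k - 6)).
Normal form (A,B,C) = (k + 2, k + 5, k - 6/11).
Key eq: (k + 2)·f(k+1) = (k + 4)·f(k) + (k - 6/11).
deg f ≤ 2 (via 1,1,1).
Solve for f: f(k) = k*(4*k - 13)/33 (degree 2 ≤ 2).
Certificate R = B(k−1)f/C = k*(k + 4)*(4*k - 13)/(3*(11*k - 6)) gives s_k = k*(4*k - 13)/(3*(k + 2)*(k + 3)).
Δs = (11*k - 6)/(k**3 + 9*k**2 + 26*k + 24), as required.
Telescoping: Σ = s_(12) − s_(3) = 2/3 − (-1/30) = 7/10.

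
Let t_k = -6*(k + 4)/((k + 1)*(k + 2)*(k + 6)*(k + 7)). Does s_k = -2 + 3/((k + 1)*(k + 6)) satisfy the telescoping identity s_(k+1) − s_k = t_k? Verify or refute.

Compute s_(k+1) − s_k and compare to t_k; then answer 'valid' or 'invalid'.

s_(k+1) = -2 + 3/((k + 2)*(k + 7))
s_(k+1) − s_k = 6*(-k - 4)/(k**4 + 16*k**3 + 83*k**2 + 152*k + 84)
(s_(k+1) − s_k) − t_k = 0

valid (s_(k+1) − s_k reduces to t_k)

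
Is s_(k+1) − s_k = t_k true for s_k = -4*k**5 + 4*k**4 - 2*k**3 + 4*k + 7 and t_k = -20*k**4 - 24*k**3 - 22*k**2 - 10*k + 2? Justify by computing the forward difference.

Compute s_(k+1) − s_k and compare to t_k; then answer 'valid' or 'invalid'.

s_(k+1) = 4*k - 4*(k + 1)**5 + 4*(k + 1)**4 - 2*(k + 1)**3 + 11
s_(k+1) − s_k = -20*k**4 - 24*k**3 - 22*k**2 - 10*k + 2
(s_(k+1) − s_k) − t_k = 0

valid; difference matches t_k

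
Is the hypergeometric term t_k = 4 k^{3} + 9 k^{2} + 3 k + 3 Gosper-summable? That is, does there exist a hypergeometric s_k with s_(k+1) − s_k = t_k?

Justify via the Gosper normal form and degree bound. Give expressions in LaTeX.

Ratio r(k) = (4*k**3 + 21*k**2 + 33*k + 19)/(4*k**3 + 9*k**2 + 3*k + 3).
Gosper form: A/B · C(k+1)/C(k) with A=1, B=1, C=k**3 + 9*k**2/4 + 3*k/4 + 3/4.
Key eq: (1)·f(k+1) = (1)·f(k) + (k**3 + 9*k**2/4 + 3*k/4 + 3/4).
From deg A=0, deg B=0, deg C=3: d=4.
Solve for f: f(k) = k*(k**3 + k**2 - 2*k + 3)/4 (degree 4 ≤ 4).
Get s_k = R·t_k = k*(k**3 + k**2 - 2*k + 3) with R(k) = B(k−1)f(k)/C(k) = k*(k**3 + k**2 - 2*k + 3)/(4*k**3 + 9*k**2 + 3*k + 3).
Check: Δs_k = 4*k**3 + 9*k**2 + 3*k + 3. ✓

Yes. s_k = k \left(k^{3} + k^{2} - 2 k + 3\right).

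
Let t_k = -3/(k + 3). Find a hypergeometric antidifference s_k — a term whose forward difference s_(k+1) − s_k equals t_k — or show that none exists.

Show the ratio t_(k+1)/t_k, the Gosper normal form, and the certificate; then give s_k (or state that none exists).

The ratio is (k + 3)/(k + 4).
Factor: A=k + 3; B=k + 4; C=1.
Solve (k + 3)·f(k+1) − (k + 3)·f(k) = 1.
From deg A=1, deg B=1, deg C=0: d=0.
Generic f = c0 gives residual -1; -1 = 0 cannot hold, so t_k is not Gosper-summable.

none (Gosper's algorithm certifies no s_k)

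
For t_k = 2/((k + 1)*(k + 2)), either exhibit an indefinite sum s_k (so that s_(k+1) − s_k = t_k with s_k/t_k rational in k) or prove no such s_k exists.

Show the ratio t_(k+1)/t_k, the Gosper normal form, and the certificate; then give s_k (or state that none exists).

r(k) = (k + 1)/(k + 3) after simplifying.
So A=k + 1 and B=k + 3, with C=1.
Solve (k + 1)·f(k+1) − (k + 2)·f(k) = 1.
Degrees (1,1,0) ⇒ d ≤ 1.
Coefficient equations give f(k) = k.
Certificate R = B(k−1)f/C = k*(k + 2) gives s_k = 2*k/(k + 1).
s_(k+1) − s_k = 2/(k**2 + 3*k + 2) = t_k.

s_k = 2*k/(k + 1)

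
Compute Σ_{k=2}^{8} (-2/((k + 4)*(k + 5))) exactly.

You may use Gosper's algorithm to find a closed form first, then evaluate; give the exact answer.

Σ = -7/39

t_(k+1)/t_k = (k + 4)/(k + 6).
Take A(k)=k + 4, B(k)=k + 6, C(k)=1.
f must satisfy (k + 4)·f(k+1) − (k + 5)·f(k) = 1.
deg f ≤ 1 (via 1,1,0).
Solve for f: f(k) = k/4 (degree 1 ≤ 1).
So s_k = (B(k−1)f/C)·t_k = (k*(k + 5)/4)·t_k = -k/(2*k + 8).
s_(k+1) − s_k = -2/(k**2 + 9*k + 20) = t_k.
Evaluate s at k=9 and k=2: -9/26 and -1/6; difference -7/39.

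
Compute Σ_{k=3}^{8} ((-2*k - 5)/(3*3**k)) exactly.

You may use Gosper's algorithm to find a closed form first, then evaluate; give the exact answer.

Ratio r(k) = (2*k + 7)/(3*(2*k + 5)).
Gosper form: A/B · C(k+1)/C(k) with A=1/3, B=1, C=k + 5/2.
Set up (1/3)·f(k+1) − (1)·f(k) − (k + 5/2) = 0.
Degrees (0,0,1) ⇒ d ≤ 1.
Solving with deg f ≤ 1: f(k) = -3*(k + 3)/2.
Then R = B(k−1)f/C = -3*(k + 3)/(2*k + 5), so s_k = R(k)·t_k = (k + 3)/3**k.
Δs = (-2*k - 5)/(3*3**k), as required.
Σ_(k=3)^(8) t_k = s_(9) − s_(3) = 4/6561 − (2/9) = -1454/6561.

Σ = -1454/6561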